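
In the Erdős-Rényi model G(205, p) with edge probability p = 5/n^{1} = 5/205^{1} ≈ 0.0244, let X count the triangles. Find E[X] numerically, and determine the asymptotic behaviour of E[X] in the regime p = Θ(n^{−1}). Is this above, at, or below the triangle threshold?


Number of potential triangles: C(205, 3) = 1414910.
Each occurs with probability p³ ≈ (0.0244)³ ≈ 1.45094e-05.
By linearity: E[X] = C(205, 3)·p³ ≈ 1414910 · 1.45094e-05 ≈ 20.529.
Here α = 1, so p = 5/n is exactly at the triangle threshold p ~ 1/n. Asymptotically E[X] → c³/6 = 5³/6 = 125/6 ≈ 20.833, a bounded constant. In this regime the triangle count is asymptotically Poisson(c³/6).

E[X] ≈ 20.529; in regime p = Θ(1/n^{1}) E[X] stays bounded (at the triangle threshold p ~ 1/n).


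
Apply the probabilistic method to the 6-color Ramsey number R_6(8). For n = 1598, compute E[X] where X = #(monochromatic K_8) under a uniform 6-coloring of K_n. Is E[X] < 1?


E[X] = C(1598, 8) · 6^{1 − 28} = 1036267977730442348529 · 6^{−27} = 1036267977730442348529/1023490369077469249536.
As a reduced fraction: E[X] = 115140886414493594281/113721152119718805504 ≈ 1.012.
Is E[X] < 1? NO.
Since E[X] ≥ 1, the first-moment bound is inconclusive at n = 1598; it does NOT by itself certify R_6(8) > 1598.

E[X] = 115140886414493594281/113721152119718805504 ≈ 1.012; E[X] ≥ 1; first-moment method inconclusive here.


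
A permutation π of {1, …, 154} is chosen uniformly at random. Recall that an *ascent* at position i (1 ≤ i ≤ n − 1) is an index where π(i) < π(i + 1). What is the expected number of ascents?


Write X = Σ X_I over i = 1, …, 153, with X_I the indicator of one ascent.
There are 153 indicators.
For each fixed i, the pair (π(i), π(i+1)) is a uniformly random ordered pair of distinct values from {1, …, 154}; by symmetry P[π(i) < π(i+1)] = 1/2.
By linearity: E[X] = 153 · (1/2) = (154 − 1) · (1/2) = 153/2 ≈ 76.500.

E[X] = 153/2 = 76.500.


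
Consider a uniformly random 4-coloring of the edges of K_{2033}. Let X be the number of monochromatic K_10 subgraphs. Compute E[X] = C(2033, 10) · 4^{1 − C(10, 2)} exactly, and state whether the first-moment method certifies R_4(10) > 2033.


E[X] = C(2033, 10) · 4^{1 − 45} = 325074373196988390113235240 · 4^{−44} = 325074373196988390113235240/309485009821345068724781056.
As a reduced fraction: E[X] = 40634296649623548764154405/38685626227668133590597632 ≈ 1.0504.
Is E[X] < 1? NO.
Since E[X] ≥ 1, the first-moment bound is inconclusive at n = 2033; it does NOT by itself certify R_4(10) > 2033.

E[X] = 40634296649623548764154405/38685626227668133590597632 ≈ 1.0504; E[X] ≥ 1; first-moment method inconclusive here.


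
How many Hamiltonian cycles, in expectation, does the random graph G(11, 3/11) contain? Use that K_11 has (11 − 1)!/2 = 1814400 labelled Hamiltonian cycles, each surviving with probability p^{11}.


K_11 has (11 − 1)!/2 = 1814400 labelled Hamiltonian cycles.
For each such Hamiltonian cycle H, let X_H = 1 if all 11 edges of H are present in G. Then P[X_H = 1] = p^{11} = (3/11)^{11} = 177147/285311670611.
Summing the indicators: E[X] = Σ_H E[X_H] = 1814400 · p^{11} = 1814400 · 177147/285311670611 = 321415516800/285311670611.
Numerically: E[X] ≈ 1.13.

E[X] = 1814400 · (3/11)^{11} = 321415516800/285311670611 ≈ 1.13.


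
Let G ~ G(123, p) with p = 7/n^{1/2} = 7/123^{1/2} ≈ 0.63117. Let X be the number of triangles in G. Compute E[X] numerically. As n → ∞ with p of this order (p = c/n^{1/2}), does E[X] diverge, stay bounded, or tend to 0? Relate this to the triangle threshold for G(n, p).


Number of potential triangles: C(123, 3) = 302621.
Each occurs with probability p³ ≈ (0.63117)³ ≈ 2.5144121e-01.
By linearity: E[X] = C(123, 3)·p³ ≈ 302621 · 2.5144121e-01 ≈ 76091.38952.
Since α = 1/2 < 1, p = c/n^{1/2} ≫ 1/n is above the triangle threshold p ~ 1/n. Asymptotically E[X] ~ (c³/6)·n^{3(1−α)} = (7³/6)·n^{1.5} → ∞; triangles are abundant w.h.p.

E[X] ≈ 76091.38952; in regime p = Θ(1/n^{1/2}) E[X] diverges (above the triangle threshold p ~ 1/n).


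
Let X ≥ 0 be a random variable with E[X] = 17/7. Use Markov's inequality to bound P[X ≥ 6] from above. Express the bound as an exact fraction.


μ = E[X] = 17/7, a = 6.
Markov: P[X ≥ 6] ≤ μ/a = (17/7)/6 = 17/42.
Numerically: ≈ 0.4048.
(Since a = 6 > μ = 2.4286, the bound 17/42 is < 1 and informative.)

P[X ≥ 6] ≤ 17/42 ≈ 0.4048.


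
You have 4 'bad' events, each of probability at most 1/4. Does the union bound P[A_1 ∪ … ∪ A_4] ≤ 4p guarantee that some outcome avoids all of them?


Union bound: P[∪_{i=1}^{4} A_i] ≤ Σ_i P[A_i] ≤ 4·p = 4·(1/4) = 1.
Numerically: 1 ≈ 1.000.
Is 1 < 1? NO.
Since the bound 1 is ≥ 1, the union bound is uninformative here; it does NOT by itself certify existence.

4·p = 1 ≈ 1.000; existence NOT certified by the union bound.


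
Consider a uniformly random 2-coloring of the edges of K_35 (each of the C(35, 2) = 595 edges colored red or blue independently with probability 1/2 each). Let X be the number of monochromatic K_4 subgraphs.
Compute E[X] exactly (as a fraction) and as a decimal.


Let X = Σ_S X_S over the C(35, 4) = 52360 subsets S of size 4, where X_S = 1 if the K_4 on S is monochromatic.
For a fixed S, the K_4 on S has C(4, 2) = 6 edges. P[all 6 edges red] = (1/2)^6, and likewise for blue, so P[monochromatic] = 2·(1/2)^6 = 2^{1 − 6} = 1/32.
By linearity of expectation: E[X] = C(35, 4) · 2^{1 − 6} = 52360 · 1/32 = 6545/4.
Numerically: E[X] ≈ 1636.25000.

E[X] = C(35,4)·2^(1−C(4,2)) = 6545/4 ≈ 1636.25000.


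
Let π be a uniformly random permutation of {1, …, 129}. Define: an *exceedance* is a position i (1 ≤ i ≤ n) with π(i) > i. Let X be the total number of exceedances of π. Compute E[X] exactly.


Write X = Σ_{i=1}^{129} X_i, where X_i = 1_{π(i) > i}.
For each fixed i, π(i) is uniform over {1, …, 129} (marginal of a uniform permutation), so P[π(i) > i] = (n − i)/n. Summing: Σ_{i=1}^{129} (n − i)/n = (0 + 1 + … + 128)/129 = 129(129 − 1)/(2·129) = (129 − 1)/2.
Hence E[X] = Σ_{i=1}^{129} (129 − i)/129 = 64 ≈ 64.000.

E[X] = 64 = 64.000.


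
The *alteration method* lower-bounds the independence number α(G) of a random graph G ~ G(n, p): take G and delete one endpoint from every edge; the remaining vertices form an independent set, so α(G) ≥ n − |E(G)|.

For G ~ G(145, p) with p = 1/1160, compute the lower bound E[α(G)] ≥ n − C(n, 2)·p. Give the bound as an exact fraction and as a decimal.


E[|E(G)|] = C(145, 2)·p = 10440 · (1/1160) = 9.
E[α(G)] ≥ n − E[|E(G)|] = 145 − 9 = 136.
Numerically: ≈ 136.00000.
(This is only a lower bound; the true E[α(G)] may be larger.)

E[α(G)] ≥ 136 ≈ 136.00000.


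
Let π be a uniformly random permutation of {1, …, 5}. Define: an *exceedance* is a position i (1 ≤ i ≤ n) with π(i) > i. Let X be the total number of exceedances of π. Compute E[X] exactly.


Write X = Σ_{i=1}^{5} X_i, where X_i = 1_{π(i) > i}.
For each fixed i, π(i) is uniform over {1, …, 5} (marginal of a uniform permutation), so P[π(i) > i] = (n − i)/n. Summing: Σ_{i=1}^{5} (n − i)/n = (0 + 1 + … + 4)/5 = 5(5 − 1)/(2·5) = (5 − 1)/2.
Hence E[X] = Σ_{i=1}^{5} (5 − i)/5 = 2 ≈ 2.0000.

E[X] = 2 = 2.0000.


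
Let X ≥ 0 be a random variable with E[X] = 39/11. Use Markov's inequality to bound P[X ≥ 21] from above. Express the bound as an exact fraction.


μ = E[X] = 39/11, a = 21.
Markov: P[X ≥ 21] ≤ μ/a = (39/11)/21 = 13/77.
Numerically: ≈ 0.1688.
(Since a = 21 > μ = 3.5455, the bound 13/77 is < 1 and informative.)

P[X ≥ 21] ≤ 13/77 ≈ 0.1688.


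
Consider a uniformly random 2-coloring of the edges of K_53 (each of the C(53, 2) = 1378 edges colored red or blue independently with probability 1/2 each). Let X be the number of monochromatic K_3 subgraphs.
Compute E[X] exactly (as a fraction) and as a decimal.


Let X = Σ_S X_S over the C(53, 3) = 23426 subsets S of size 3, where X_S = 1 if the K_3 on S is monochromatic.
For a fixed S, the K_3 on S has C(3, 2) = 3 edges. P[all 3 edges red] = (1/2)^3, and likewise for blue, so P[monochromatic] = 2·(1/2)^3 = 2^{1 − 3} = 1/4.
Summing: E[X] = C(53, 3) · 2^{1 − 3} = 23426 · 1/4 = 11713/2.
Numerically: E[X] ≈ 5856.5000.

E[X] = C(53,3)·2^(1−C(3,2)) = 11713/2 ≈ 5856.5000.


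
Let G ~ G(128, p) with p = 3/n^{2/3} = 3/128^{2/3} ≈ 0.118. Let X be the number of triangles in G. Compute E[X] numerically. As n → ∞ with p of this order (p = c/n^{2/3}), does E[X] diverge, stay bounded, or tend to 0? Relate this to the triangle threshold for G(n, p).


Number of potential triangles: C(128, 3) = 341376.
Each occurs with probability p³ ≈ (0.118)³ ≈ 1.64795e-03.
By linearity: E[X] = C(128, 3)·p³ ≈ 341376 · 1.64795e-03 ≈ 562.570.
Since α = 2/3 < 1, p = c/n^{2/3} ≫ 1/n is above the triangle threshold p ~ 1/n. Asymptotically E[X] ~ (c³/6)·n^{3(1−α)} = (3³/6)·n^{1} → ∞; triangles are abundant w.h.p.

E[X] ≈ 562.570; in regime p = Θ(1/n^{2/3}) E[X] diverges (above the triangle threshold p ~ 1/n).


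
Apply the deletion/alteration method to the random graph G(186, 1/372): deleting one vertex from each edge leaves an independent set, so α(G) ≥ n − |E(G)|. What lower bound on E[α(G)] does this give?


E[|E(G)|] = C(186, 2)·p = 17205 · (1/372) = 185/4.
E[α(G)] ≥ n − E[|E(G)|] = 186 − 185/4 = 559/4.
Numerically: ≈ 139.750000.
(This is only a lower bound; the true E[α(G)] may be larger.)

E[α(G)] ≥ 559/4 ≈ 139.750000.


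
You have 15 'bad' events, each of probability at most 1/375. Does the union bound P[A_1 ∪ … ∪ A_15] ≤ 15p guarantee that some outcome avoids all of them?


Union bound: P[∪_{i=1}^{15} A_i] ≤ Σ_i P[A_i] ≤ 15·p = 15·(1/375) = 1/25.
Numerically: 1/25 ≈ 0.04000.
Is 1/25 < 1? YES.
Since P[∪ A_i] ≤ 1/25 < 1, the complement has P[∩ A_i^c] ≥ 1 − 1/25 = 24/25 > 0, so some outcome avoids every A_i.

15·p = 1/25 ≈ 0.04000; existence CERTIFIED by the union bound.


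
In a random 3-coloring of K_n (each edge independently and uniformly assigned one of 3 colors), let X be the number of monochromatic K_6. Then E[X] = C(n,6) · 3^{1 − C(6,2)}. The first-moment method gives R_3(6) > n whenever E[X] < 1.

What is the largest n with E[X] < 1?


We need C(n, 6) · 3^{1 − 15} < 1, i.e. C(n, 6) < 3^{15 − 1} = 4782969.
Check values of n near the boundary:
  n = 40: C(40, 6) = 3838380; 3838380 < 4782969? YES
  n = 41: C(41, 6) = 4496388; 4496388 < 4782969? YES
  n = 42: C(42, 6) = 5245786; 5245786 < 4782969? NO
The largest n with C(n, 6) < 4782969 is n = 41 (where E[X] = 1498796/1594323 ≈ 0.940083). Hence R_3(6) > 41, i.e. R_3(6) ≥ 42.

Largest n = 41; hence R_3(6) > 41.


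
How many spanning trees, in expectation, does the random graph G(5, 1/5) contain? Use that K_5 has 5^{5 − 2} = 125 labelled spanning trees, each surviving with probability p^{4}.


K_5 has 5^{5 − 2} = 125 labelled spanning trees.
For each such spanning tree H, let X_H = 1 if all 4 edges of H are present in G. Then P[X_H = 1] = p^{4} = (1/5)^{4} = 1/625.
By linearity of expectation: E[X] = Σ_H E[X_H] = 125 · p^{4} = 125 · 1/625 = 1/5.
Numerically: E[X] ≈ 0.2.

E[X] = 125 · (1/5)^{4} = 1/5 ≈ 0.2.


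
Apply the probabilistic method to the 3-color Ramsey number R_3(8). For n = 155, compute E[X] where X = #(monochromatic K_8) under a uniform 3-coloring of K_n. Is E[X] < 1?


E[X] = C(155, 8) · 3^{1 − 28} = 6876747915675 · 3^{−27} = 6876747915675/7625597484987.
As a reduced fraction: E[X] = 2292249305225/2541865828329 ≈ 0.901798.
Is E[X] < 1? YES.
Since E[X] < 1, there exists a 3-coloring of K_{155} with no monochromatic K_8; hence R_3(8) > 155.

E[X] = 2292249305225/2541865828329 ≈ 0.901798; E[X] < 1, so R_3(8) > 155.


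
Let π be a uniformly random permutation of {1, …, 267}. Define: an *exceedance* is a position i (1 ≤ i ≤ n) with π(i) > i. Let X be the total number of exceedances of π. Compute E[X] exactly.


Write X = Σ_{i=1}^{267} X_i, where X_i = 1_{π(i) > i}.
For each fixed i, π(i) is uniform over {1, …, 267} (marginal of a uniform permutation), so P[π(i) > i] = (n − i)/n. Summing: Σ_{i=1}^{267} (n − i)/n = (0 + 1 + … + 266)/267 = 267(267 − 1)/(2·267) = (267 − 1)/2.
Hence E[X] = Σ_{i=1}^{267} (267 − i)/267 = 133 ≈ 133.00000.

E[X] = 133 = 133.00000.


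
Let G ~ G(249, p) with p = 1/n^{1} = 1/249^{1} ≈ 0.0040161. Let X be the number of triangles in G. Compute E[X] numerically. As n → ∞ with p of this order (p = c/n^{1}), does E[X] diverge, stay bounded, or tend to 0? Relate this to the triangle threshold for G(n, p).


Number of potential triangles: C(249, 3) = 2542124.
Each occurs with probability p³ ≈ (0.0040161)³ ≈ 6.4774185e-08.
By linearity: E[X] = C(249, 3)·p³ ≈ 2542124 · 6.4774185e-08 ≈ 0.16466.
Here α = 1, so p = 1/n is exactly at the triangle threshold p ~ 1/n. Asymptotically E[X] → c³/6 = 1³/6 = 1/6 ≈ 0.16667, a bounded constant. In this regime the triangle count is asymptotically Poisson(c³/6).

E[X] ≈ 0.16466; in regime p = Θ(1/n^{1}) E[X] stays bounded (at the triangle threshold p ~ 1/n).


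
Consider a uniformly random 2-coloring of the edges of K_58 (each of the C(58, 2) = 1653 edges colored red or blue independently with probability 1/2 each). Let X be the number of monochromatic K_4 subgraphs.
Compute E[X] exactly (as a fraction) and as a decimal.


Let X = Σ_S X_S over the C(58, 4) = 424270 subsets S of size 4, where X_S = 1 if the K_4 on S is monochromatic.
For a fixed S, the K_4 on S has C(4, 2) = 6 edges. P[all 6 edges red] = (1/2)^6, and likewise for blue, so P[monochromatic] = 2·(1/2)^6 = 2^{1 − 6} = 1/32.
Summing: E[X] = C(58, 4) · 2^{1 − 6} = 424270 · 1/32 = 212135/16.
Numerically: E[X] ≈ 13258.4375.

E[X] = C(58,4)·2^(1−C(4,2)) = 212135/16 ≈ 13258.4375.


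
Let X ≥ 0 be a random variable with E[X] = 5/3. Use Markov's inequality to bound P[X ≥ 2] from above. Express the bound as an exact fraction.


μ = E[X] = 5/3, a = 2.
Markov: P[X ≥ 2] ≤ μ/a = (5/3)/2 = 5/6.
Numerically: ≈ 0.8333.
(Since a = 2 > μ = 1.6667, the bound 5/6 is < 1 and informative.)

P[X ≥ 2] ≤ 5/6 ≈ 0.8333.


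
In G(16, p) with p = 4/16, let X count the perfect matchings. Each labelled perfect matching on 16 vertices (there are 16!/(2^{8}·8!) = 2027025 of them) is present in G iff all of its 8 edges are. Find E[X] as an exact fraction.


K_16 has 16!/(2^{8}·8!) = 2027025 labelled perfect matchings.
For each such perfect matching H, let X_H = 1 if all 8 edges of H are present in G. Then P[X_H = 1] = p^{8} = (1/4)^{8} = 1/65536.
Summing the indicators: E[X] = Σ_H E[X_H] = 2027025 · p^{8} = 2027025 · 1/65536 = 2027025/65536.
Numerically: E[X] ≈ 30.93.

E[X] = 2027025 · (1/4)^{8} = 2027025/65536 ≈ 30.93.


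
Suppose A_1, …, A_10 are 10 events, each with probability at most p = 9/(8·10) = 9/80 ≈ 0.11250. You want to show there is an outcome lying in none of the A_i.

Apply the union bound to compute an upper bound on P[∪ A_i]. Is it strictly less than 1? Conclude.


Union bound: P[∪_{i=1}^{10} A_i] ≤ Σ_i P[A_i] ≤ 10·p = 10·(9/80) = 9/8.
Numerically: 9/8 ≈ 1.12500.
Is 9/8 < 1? NO.
Since the bound 9/8 is ≥ 1, the union bound is uninformative here; it does NOT by itself certify existence.

10·p = 9/8 ≈ 1.12500; existence NOT certified by the union bound.


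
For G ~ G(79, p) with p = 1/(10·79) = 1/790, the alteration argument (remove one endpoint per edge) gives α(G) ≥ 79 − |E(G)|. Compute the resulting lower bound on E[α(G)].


E[|E(G)|] = C(79, 2)·p = 3081 · (1/790) = 39/10.
E[α(G)] ≥ n − E[|E(G)|] = 79 − 39/10 = 751/10.
Numerically: ≈ 75.100.
(This is only a lower bound; the true E[α(G)] may be larger.)

E[α(G)] ≥ 751/10 ≈ 75.100.


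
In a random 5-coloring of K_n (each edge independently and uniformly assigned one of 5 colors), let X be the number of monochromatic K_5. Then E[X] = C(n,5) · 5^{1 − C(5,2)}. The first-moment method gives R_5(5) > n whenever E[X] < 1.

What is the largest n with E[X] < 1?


We need C(n, 5) · 5^{1 − 10} < 1, i.e. C(n, 5) < 5^{10 − 1} = 1953125.
Check values of n near the boundary:
  n = 45: C(45, 5) = 1221759; 1221759 < 1953125? YES
  n = 46: C(46, 5) = 1370754; 1370754 < 1953125? YES
  n = 47: C(47, 5) = 1533939; 1533939 < 1953125? YES
  n = 48: C(48, 5) = 1712304; 1712304 < 1953125? YES
  n = 49: C(49, 5) = 1906884; 1906884 < 1953125? YES
  n = 50: C(50, 5) = 2118760; 2118760 < 1953125? NO
The largest n with C(n, 5) < 1953125 is n = 49 (where E[X] = 1906884/1953125 ≈ 0.976325). Hence R_5(5) > 49, i.e. R_5(5) ≥ 50.

Largest n = 49; hence R_5(5) > 49.


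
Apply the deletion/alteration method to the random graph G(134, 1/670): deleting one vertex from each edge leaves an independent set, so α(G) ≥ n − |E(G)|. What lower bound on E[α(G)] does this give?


E[|E(G)|] = C(134, 2)·p = 8911 · (1/670) = 133/10.
E[α(G)] ≥ n − E[|E(G)|] = 134 − 133/10 = 1207/10.
Numerically: ≈ 120.70000.
(This is only a lower bound; the true E[α(G)] may be larger.)

E[α(G)] ≥ 1207/10 ≈ 120.70000.


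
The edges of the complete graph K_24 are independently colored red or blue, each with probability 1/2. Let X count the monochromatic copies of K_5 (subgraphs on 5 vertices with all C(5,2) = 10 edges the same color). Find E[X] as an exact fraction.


Let X = Σ_S X_S over the C(24, 5) = 42504 subsets S of size 5, where X_S = 1 if the K_5 on S is monochromatic.
For a fixed S, the K_5 on S has C(5, 2) = 10 edges. P[all 10 edges red] = (1/2)^10, and likewise for blue, so P[monochromatic] = 2·(1/2)^10 = 2^{1 − 10} = 1/512.
By linearity of expectation: E[X] = C(24, 5) · 2^{1 − 10} = 42504 · 1/512 = 5313/64.
Numerically: E[X] ≈ 83.0156.

E[X] = C(24,5)·2^(1−C(5,2)) = 5313/64 ≈ 83.0156.


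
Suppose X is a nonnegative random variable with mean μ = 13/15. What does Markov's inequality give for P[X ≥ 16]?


μ = E[X] = 13/15, a = 16.
Markov: P[X ≥ 16] ≤ μ/a = (13/15)/16 = 13/240.
Numerically: ≈ 0.05417.
(Since a = 16 > μ = 0.86667, the bound 13/240 is < 1 and informative.)

P[X ≥ 16] ≤ 13/240 ≈ 0.05417.


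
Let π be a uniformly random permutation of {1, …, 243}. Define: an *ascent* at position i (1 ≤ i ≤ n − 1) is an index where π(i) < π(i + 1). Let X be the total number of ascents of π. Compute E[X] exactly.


Write X = Σ X_I over i = 1, …, 242, with X_I the indicator of one ascent.
There are 242 indicators.
For each fixed i, the pair (π(i), π(i+1)) is a uniformly random ordered pair of distinct values from {1, …, 243}; by symmetry P[π(i) < π(i+1)] = 1/2.
By linearity: E[X] = 242 · (1/2) = (243 − 1) · (1/2) = 121 ≈ 121.000000.

E[X] = 121 = 121.000000.


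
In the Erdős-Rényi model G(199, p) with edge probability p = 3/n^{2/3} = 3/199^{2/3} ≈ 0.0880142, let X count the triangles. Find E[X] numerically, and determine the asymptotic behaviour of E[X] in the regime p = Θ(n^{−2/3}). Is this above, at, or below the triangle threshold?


Number of potential triangles: C(199, 3) = 1293699.
Each occurs with probability p³ ≈ (0.0880142)³ ≈ 6.81800965e-04.
By linearity: E[X] = C(199, 3)·p³ ≈ 1293699 · 6.81800965e-04 ≈ 882.045226.
Since α = 2/3 < 1, p = c/n^{2/3} ≫ 1/n is above the triangle threshold p ~ 1/n. Asymptotically E[X] ~ (c³/6)·n^{3(1−α)} = (3³/6)·n^{1} → ∞; triangles are abundant w.h.p.

E[X] ≈ 882.045226; in regime p = Θ(1/n^{2/3}) E[X] diverges (above the triangle threshold p ~ 1/n).


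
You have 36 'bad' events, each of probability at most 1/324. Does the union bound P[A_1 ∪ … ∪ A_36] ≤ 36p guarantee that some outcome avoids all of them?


Union bound: P[∪_{i=1}^{36} A_i] ≤ Σ_i P[A_i] ≤ 36·p = 36·(1/324) = 1/9.
Numerically: 1/9 ≈ 0.1111111.
Is 1/9 < 1? YES.
Since P[∪ A_i] ≤ 1/9 < 1, the complement has P[∩ A_i^c] ≥ 1 − 1/9 = 8/9 > 0, so some outcome avoids every A_i.

36·p = 1/9 ≈ 0.1111111; existence CERTIFIED by the union bound.


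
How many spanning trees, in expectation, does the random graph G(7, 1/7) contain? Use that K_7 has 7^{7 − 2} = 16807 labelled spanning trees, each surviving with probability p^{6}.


K_7 has 7^{7 − 2} = 16807 labelled spanning trees.
For each such spanning tree H, let X_H = 1 if all 6 edges of H are present in G. Then P[X_H = 1] = p^{6} = (1/7)^{6} = 1/117649.
By linearity of expectation: E[X] = Σ_H E[X_H] = 16807 · p^{6} = 16807 · 1/117649 = 1/7.
Numerically: E[X] ≈ 0.142857.

E[X] = 16807 · (1/7)^{6} = 1/7 ≈ 0.142857.


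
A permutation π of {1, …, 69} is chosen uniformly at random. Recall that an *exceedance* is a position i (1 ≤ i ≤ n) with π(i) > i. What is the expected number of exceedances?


Write X = Σ_{i=1}^{69} X_i, where X_i = 1_{π(i) > i}.
For each fixed i, π(i) is uniform over {1, …, 69} (marginal of a uniform permutation), so P[π(i) > i] = (n − i)/n. Summing: Σ_{i=1}^{69} (n − i)/n = (0 + 1 + … + 68)/69 = 69(69 − 1)/(2·69) = (69 − 1)/2.
Hence E[X] = Σ_{i=1}^{69} (69 − i)/69 = 34 ≈ 34.00000.

E[X] = 34 = 34.00000.


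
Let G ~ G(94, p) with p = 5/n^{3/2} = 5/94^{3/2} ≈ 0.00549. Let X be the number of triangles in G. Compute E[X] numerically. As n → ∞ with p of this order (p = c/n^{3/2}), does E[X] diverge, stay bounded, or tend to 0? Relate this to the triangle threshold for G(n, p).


Number of potential triangles: C(94, 3) = 134044.
Each occurs with probability p³ ≈ (0.00549)³ ≈ 1.65133e-07.
By linearity: E[X] = C(94, 3)·p³ ≈ 134044 · 1.65133e-07 ≈ 0.022.
Since α = 3/2 > 1, p = c/n^{3/2} = o(1/n) is below the triangle threshold p ~ 1/n. Asymptotically E[X] ~ (c³/6)·n^{3(1−α)} = (5³/6)·n^{-1.5} → 0, so by Markov's inequality G has no triangles w.h.p.

E[X] ≈ 0.022; in regime p = Θ(1/n^{3/2}) E[X] tends to 0 (below the triangle threshold p ~ 1/n).


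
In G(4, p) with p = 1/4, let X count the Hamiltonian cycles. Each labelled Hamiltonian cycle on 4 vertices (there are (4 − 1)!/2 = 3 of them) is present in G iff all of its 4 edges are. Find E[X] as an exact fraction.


K_4 has (4 − 1)!/2 = 3 labelled Hamiltonian cycles.
For each such Hamiltonian cycle H, let X_H = 1 if all 4 edges of H are present in G. Then P[X_H = 1] = p^{4} = (1/4)^{4} = 1/256.
By linearity: E[X] = Σ_H E[X_H] = 3 · p^{4} = 3 · 1/256 = 3/256.
Numerically: E[X] ≈ 0.0117.

E[X] = 3 · (1/4)^{4} = 3/256 ≈ 0.0117.


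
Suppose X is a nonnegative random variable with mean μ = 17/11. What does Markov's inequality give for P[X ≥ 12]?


μ = E[X] = 17/11, a = 12.
Markov: P[X ≥ 12] ≤ μ/a = (17/11)/12 = 17/132.
Numerically: ≈ 0.1288.
(Since a = 12 > μ = 1.5455, the bound 17/132 is < 1 and informative.)

P[X ≥ 12] ≤ 17/132 ≈ 0.1288.


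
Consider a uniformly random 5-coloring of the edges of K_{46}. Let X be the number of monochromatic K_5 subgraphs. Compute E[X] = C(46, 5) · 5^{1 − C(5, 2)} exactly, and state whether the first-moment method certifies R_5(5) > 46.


E[X] = C(46, 5) · 5^{1 − 10} = 1370754 · 5^{−9} = 1370754/1953125.
As a reduced fraction: E[X] = 1370754/1953125 ≈ 0.7018.
Is E[X] < 1? YES.
Since E[X] < 1, there exists a 5-coloring of K_{46} with no monochromatic K_5; hence R_5(5) > 46.

E[X] = 1370754/1953125 ≈ 0.7018; E[X] < 1, so R_5(5) > 46.


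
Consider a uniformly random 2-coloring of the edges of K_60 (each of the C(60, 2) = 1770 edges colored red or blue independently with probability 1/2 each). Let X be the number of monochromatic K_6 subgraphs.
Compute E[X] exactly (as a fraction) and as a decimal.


Let X = Σ_S X_S over the C(60, 6) = 50063860 subsets S of size 6, where X_S = 1 if the K_6 on S is monochromatic.
For a fixed S, the K_6 on S has C(6, 2) = 15 edges. P[all 15 edges red] = (1/2)^15, and likewise for blue, so P[monochromatic] = 2·(1/2)^15 = 2^{1 − 15} = 1/16384.
By linearity of expectation: E[X] = C(60, 6) · 2^{1 − 15} = 50063860 · 1/16384 = 12515965/4096.
Numerically: E[X] ≈ 3055.6555.

E[X] = C(60,6)·2^(1−C(6,2)) = 12515965/4096 ≈ 3055.6555.


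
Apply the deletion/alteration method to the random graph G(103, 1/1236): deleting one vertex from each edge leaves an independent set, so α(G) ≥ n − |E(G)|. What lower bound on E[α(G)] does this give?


E[|E(G)|] = C(103, 2)·p = 5253 · (1/1236) = 17/4.
E[α(G)] ≥ n − E[|E(G)|] = 103 − 17/4 = 395/4.
Numerically: ≈ 98.7500.
(This is only a lower bound; the true E[α(G)] may be larger.)

E[α(G)] ≥ 395/4 ≈ 98.7500.


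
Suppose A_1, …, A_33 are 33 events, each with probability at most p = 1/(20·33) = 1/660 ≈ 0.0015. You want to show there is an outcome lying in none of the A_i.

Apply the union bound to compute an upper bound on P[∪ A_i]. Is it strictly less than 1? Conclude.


Union bound: P[∪_{i=1}^{33} A_i] ≤ Σ_i P[A_i] ≤ 33·p = 33·(1/660) = 1/20.
Numerically: 1/20 ≈ 0.0500.
Is 1/20 < 1? YES.
Since P[∪ A_i] ≤ 1/20 < 1, the complement has P[∩ A_i^c] ≥ 1 − 1/20 = 19/20 > 0, so some outcome avoids every A_i.

33·p = 1/20 ≈ 0.0500; existence CERTIFIED by the union bound.


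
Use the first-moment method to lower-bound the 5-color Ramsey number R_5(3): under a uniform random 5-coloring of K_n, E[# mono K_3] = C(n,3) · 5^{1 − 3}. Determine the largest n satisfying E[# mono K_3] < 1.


We need C(n, 3) · 5^{1 − 3} < 1, i.e. C(n, 3) < 5^{3 − 1} = 25.
Check values of n near the boundary:
  n = 3: C(3, 3) = 1; 1 < 25? YES
  n = 4: C(4, 3) = 4; 4 < 25? YES
  n = 5: C(5, 3) = 10; 10 < 25? YES
  n = 6: C(6, 3) = 20; 20 < 25? YES
  n = 7: C(7, 3) = 35; 35 < 25? NO
  n = 8: C(8, 3) = 56; 56 < 25? NO
  n = 9: C(9, 3) = 84; 84 < 25? NO
The largest n with C(n, 3) < 25 is n = 6 (where E[X] = 4/5 ≈ 0.800). Hence R_5(3) > 6, i.e. R_5(3) ≥ 7.

Largest n = 6; hence R_5(3) > 6.


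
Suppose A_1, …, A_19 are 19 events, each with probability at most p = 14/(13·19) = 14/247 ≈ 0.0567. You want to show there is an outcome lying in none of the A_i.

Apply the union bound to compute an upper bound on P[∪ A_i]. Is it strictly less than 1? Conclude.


Union bound: P[∪_{i=1}^{19} A_i] ≤ Σ_i P[A_i] ≤ 19·p = 19·(14/247) = 14/13.
Numerically: 14/13 ≈ 1.0769.
Is 14/13 < 1? NO.
Since the bound 14/13 is ≥ 1, the union bound is uninformative here; it does NOT by itself certify existence.

19·p = 14/13 ≈ 1.0769; existence NOT certified by the union bound.


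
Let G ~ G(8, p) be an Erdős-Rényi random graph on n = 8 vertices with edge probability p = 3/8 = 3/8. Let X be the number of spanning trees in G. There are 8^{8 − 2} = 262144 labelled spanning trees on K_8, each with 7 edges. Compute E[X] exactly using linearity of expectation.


K_8 has 8^{8 − 2} = 262144 labelled spanning trees.
For each such spanning tree H, let X_H = 1 if all 7 edges of H are present in G. Then P[X_H = 1] = p^{7} = (3/8)^{7} = 2187/2097152.
By linearity of expectation: E[X] = Σ_H E[X_H] = 262144 · p^{7} = 262144 · 2187/2097152 = 2187/8.
Numerically: E[X] ≈ 273.375.

E[X] = 262144 · (3/8)^{7} = 2187/8 ≈ 273.375.


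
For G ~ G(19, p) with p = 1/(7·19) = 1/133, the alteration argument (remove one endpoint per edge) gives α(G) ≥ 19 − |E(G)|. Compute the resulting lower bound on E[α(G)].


E[|E(G)|] = C(19, 2)·p = 171 · (1/133) = 9/7.
E[α(G)] ≥ n − E[|E(G)|] = 19 − 9/7 = 124/7.
Numerically: ≈ 17.714.
(This is only a lower bound; the true E[α(G)] may be larger.)

E[α(G)] ≥ 124/7 ≈ 17.714.


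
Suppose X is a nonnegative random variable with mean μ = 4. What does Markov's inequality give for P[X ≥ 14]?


μ = E[X] = 4, a = 14.
Markov: P[X ≥ 14] ≤ μ/a = (4)/14 = 2/7.
Numerically: ≈ 0.286.
(Since a = 14 > μ = 4.000, the bound 2/7 is < 1 and informative.)

P[X ≥ 14] ≤ 2/7 ≈ 0.286.


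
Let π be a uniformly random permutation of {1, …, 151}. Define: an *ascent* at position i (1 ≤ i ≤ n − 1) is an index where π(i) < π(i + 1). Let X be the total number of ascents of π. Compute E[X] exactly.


Write X = Σ X_I over i = 1, …, 150, with X_I the indicator of one ascent.
There are 150 indicators.
For each fixed i, the pair (π(i), π(i+1)) is a uniformly random ordered pair of distinct values from {1, …, 151}; by symmetry P[π(i) < π(i+1)] = 1/2.
By linearity: E[X] = 150 · (1/2) = (151 − 1) · (1/2) = 75 ≈ 75.000.

E[X] = 75 = 75.000.


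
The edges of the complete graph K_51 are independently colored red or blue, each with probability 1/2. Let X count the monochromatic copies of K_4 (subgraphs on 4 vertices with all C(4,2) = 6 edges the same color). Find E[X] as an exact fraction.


Let X = Σ_S X_S over the C(51, 4) = 249900 subsets S of size 4, where X_S = 1 if the K_4 on S is monochromatic.
For a fixed S, the K_4 on S has C(4, 2) = 6 edges. P[all 6 edges red] = (1/2)^6, and likewise for blue, so P[monochromatic] = 2·(1/2)^6 = 2^{1 − 6} = 1/32.
By linearity of expectation: E[X] = C(51, 4) · 2^{1 − 6} = 249900 · 1/32 = 62475/8.
Numerically: E[X] ≈ 7809.375.

E[X] = C(51,4)·2^(1−C(4,2)) = 62475/8 ≈ 7809.375.


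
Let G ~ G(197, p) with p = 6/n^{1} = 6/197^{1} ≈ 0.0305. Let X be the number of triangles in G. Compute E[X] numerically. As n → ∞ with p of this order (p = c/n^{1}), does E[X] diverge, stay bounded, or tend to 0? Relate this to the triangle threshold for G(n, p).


Number of potential triangles: C(197, 3) = 1254890.
Each occurs with probability p³ ≈ (0.0305)³ ≈ 2.82524e-05.
By linearity: E[X] = C(197, 3)·p³ ≈ 1254890 · 2.82524e-05 ≈ 35.454.
Here α = 1, so p = 6/n is exactly at the triangle threshold p ~ 1/n. Asymptotically E[X] → c³/6 = 6³/6 = 36 ≈ 36.000, a bounded constant. In this regime the triangle count is asymptotically Poisson(c³/6).

E[X] ≈ 35.454; in regime p = Θ(1/n^{1}) E[X] stays bounded (at the triangle threshold p ~ 1/n).


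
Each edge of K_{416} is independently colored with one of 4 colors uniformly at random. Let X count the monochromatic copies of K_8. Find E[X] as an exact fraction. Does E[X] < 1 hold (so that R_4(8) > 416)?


E[X] = C(416, 8) · 4^{1 − 28} = 20788229335792620 · 4^{−27} = 20788229335792620/18014398509481984.
As a reduced fraction: E[X] = 5197057333948155/4503599627370496 ≈ 1.1539785.
Is E[X] < 1? NO.
Since E[X] ≥ 1, the first-moment bound is inconclusive at n = 416; it does NOT by itself certify R_4(8) > 416.

E[X] = 5197057333948155/4503599627370496 ≈ 1.1539785; E[X] ≥ 1; first-moment method inconclusive here.


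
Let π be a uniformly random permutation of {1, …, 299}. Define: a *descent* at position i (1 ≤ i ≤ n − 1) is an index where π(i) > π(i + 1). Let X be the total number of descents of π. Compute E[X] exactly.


Write X = Σ X_I over i = 1, …, 298, with X_I the indicator of one descent.
There are 298 indicators.
For each fixed i, the pair (π(i), π(i+1)) is a uniformly random ordered pair of distinct values from {1, …, 299}; by symmetry P[π(i) > π(i+1)] = 1/2.
By linearity: E[X] = 298 · (1/2) = (299 − 1) · (1/2) = 149 ≈ 149.00000.

E[X] = 149 = 149.00000.


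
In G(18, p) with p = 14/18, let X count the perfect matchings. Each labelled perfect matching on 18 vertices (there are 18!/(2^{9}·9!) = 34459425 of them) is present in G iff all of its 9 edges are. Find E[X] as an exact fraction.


K_18 has 18!/(2^{9}·9!) = 34459425 labelled perfect matchings.
For each such perfect matching H, let X_H = 1 if all 9 edges of H are present in G. Then P[X_H = 1] = p^{9} = (7/9)^{9} = 40353607/387420489.
By linearity of expectation: E[X] = Σ_H E[X_H] = 34459425 · p^{9} = 34459425 · 40353607/387420489 = 17167433257975/4782969.
Numerically: E[X] ≈ 3.58928e+06.

E[X] = 34459425 · (7/9)^{9} = 17167433257975/4782969 ≈ 3.58928e+06.


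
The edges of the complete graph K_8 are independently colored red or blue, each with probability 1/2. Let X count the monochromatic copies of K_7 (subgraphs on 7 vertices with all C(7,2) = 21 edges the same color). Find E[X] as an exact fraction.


Let X = Σ_S X_S over the C(8, 7) = 8 subsets S of size 7, where X_S = 1 if the K_7 on S is monochromatic.
For a fixed S, the K_7 on S has C(7, 2) = 21 edges. P[all 21 edges red] = (1/2)^21, and likewise for blue, so P[monochromatic] = 2·(1/2)^21 = 2^{1 − 21} = 1/1048576.
By linearity of expectation: E[X] = C(8, 7) · 2^{1 − 21} = 8 · 1/1048576 = 1/131072.
Numerically: E[X] ≈ 0.00001.

E[X] = C(8,7)·2^(1−C(7,2)) = 1/131072 ≈ 0.00001.


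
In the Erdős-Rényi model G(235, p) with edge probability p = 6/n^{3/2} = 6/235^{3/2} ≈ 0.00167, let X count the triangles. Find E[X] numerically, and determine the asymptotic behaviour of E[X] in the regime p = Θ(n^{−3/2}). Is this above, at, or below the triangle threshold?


Number of potential triangles: C(235, 3) = 2135445.
Each occurs with probability p³ ≈ (0.00167)³ ≈ 4.62007e-09.
By linearity: E[X] = C(235, 3)·p³ ≈ 2135445 · 4.62007e-09 ≈ 0.010.
Since α = 3/2 > 1, p = c/n^{3/2} = o(1/n) is below the triangle threshold p ~ 1/n. Asymptotically E[X] ~ (c³/6)·n^{3(1−α)} = (6³/6)·n^{-1.5} → 0, so by Markov's inequality G has no triangles w.h.p.

E[X] ≈ 0.010; in regime p = Θ(1/n^{3/2}) E[X] tends to 0 (below the triangle threshold p ~ 1/n).


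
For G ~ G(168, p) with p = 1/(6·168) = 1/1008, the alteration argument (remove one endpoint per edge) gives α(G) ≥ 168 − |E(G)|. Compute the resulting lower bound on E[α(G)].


E[|E(G)|] = C(168, 2)·p = 14028 · (1/1008) = 167/12.
E[α(G)] ≥ n − E[|E(G)|] = 168 − 167/12 = 1849/12.
Numerically: ≈ 154.083.
(This is only a lower bound; the true E[α(G)] may be larger.)

E[α(G)] ≥ 1849/12 ≈ 154.083.


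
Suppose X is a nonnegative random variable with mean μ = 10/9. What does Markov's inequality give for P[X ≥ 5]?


μ = E[X] = 10/9, a = 5.
Markov: P[X ≥ 5] ≤ μ/a = (10/9)/5 = 2/9.
Numerically: ≈ 0.222.
(Since a = 5 > μ = 1.111, the bound 2/9 is < 1 and informative.)

P[X ≥ 5] ≤ 2/9 ≈ 0.222.


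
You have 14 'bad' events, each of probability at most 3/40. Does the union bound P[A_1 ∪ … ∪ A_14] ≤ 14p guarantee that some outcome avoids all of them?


Union bound: P[∪_{i=1}^{14} A_i] ≤ Σ_i P[A_i] ≤ 14·p = 14·(3/40) = 21/20.
Numerically: 21/20 ≈ 1.050.
Is 21/20 < 1? NO.
Since the bound 21/20 is ≥ 1, the union bound is uninformative here; it does NOT by itself certify existence.

14·p = 21/20 ≈ 1.050; existence NOT certified by the union bound.


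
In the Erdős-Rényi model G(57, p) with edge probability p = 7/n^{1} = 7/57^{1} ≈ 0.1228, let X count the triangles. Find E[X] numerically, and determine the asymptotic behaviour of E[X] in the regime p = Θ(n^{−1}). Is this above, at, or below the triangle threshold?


Number of potential triangles: C(57, 3) = 29260.
Each occurs with probability p³ ≈ (0.1228)³ ≈ 1.852122e-03.
By linearity: E[X] = C(57, 3)·p³ ≈ 29260 · 1.852122e-03 ≈ 54.1931.
Here α = 1, so p = 7/n is exactly at the triangle threshold p ~ 1/n. Asymptotically E[X] → c³/6 = 7³/6 = 343/6 ≈ 57.1667, a bounded constant. In this regime the triangle count is asymptotically Poisson(c³/6).

E[X] ≈ 54.1931; in regime p = Θ(1/n^{1}) E[X] stays bounded (at the triangle threshold p ~ 1/n).


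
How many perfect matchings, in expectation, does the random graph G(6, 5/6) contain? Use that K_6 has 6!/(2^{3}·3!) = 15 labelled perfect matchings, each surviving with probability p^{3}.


K_6 has 6!/(2^{3}·3!) = 15 labelled perfect matchings.
For each such perfect matching H, let X_H = 1 if all 3 edges of H are present in G. Then P[X_H = 1] = p^{3} = (5/6)^{3} = 125/216.
By linearity of expectation: E[X] = Σ_H E[X_H] = 15 · p^{3} = 15 · 125/216 = 625/72.
Numerically: E[X] ≈ 8.68056.

E[X] = 15 · (5/6)^{3} = 625/72 ≈ 8.68056.


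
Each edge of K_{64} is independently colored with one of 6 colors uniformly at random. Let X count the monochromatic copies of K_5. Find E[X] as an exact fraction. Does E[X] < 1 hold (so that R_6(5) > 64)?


E[X] = C(64, 5) · 6^{1 − 10} = 7624512 · 6^{−9} = 7624512/10077696.
As a reduced fraction: E[X] = 13237/17496 ≈ 0.75657.
Is E[X] < 1? YES.
Since E[X] < 1, there exists a 6-coloring of K_{64} with no monochromatic K_5; hence R_6(5) > 64.

E[X] = 13237/17496 ≈ 0.75657; E[X] < 1, so R_6(5) > 64.


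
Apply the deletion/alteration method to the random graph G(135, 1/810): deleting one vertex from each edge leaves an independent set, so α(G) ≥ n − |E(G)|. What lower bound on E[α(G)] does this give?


E[|E(G)|] = C(135, 2)·p = 9045 · (1/810) = 67/6.
E[α(G)] ≥ n − E[|E(G)|] = 135 − 67/6 = 743/6.
Numerically: ≈ 123.83333.
(This is only a lower bound; the true E[α(G)] may be larger.)

E[α(G)] ≥ 743/6 ≈ 123.83333.


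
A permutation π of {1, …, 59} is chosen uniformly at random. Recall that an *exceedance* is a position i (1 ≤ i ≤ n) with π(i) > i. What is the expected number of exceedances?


Write X = Σ_{i=1}^{59} X_i, where X_i = 1_{π(i) > i}.
For each fixed i, π(i) is uniform over {1, …, 59} (marginal of a uniform permutation), so P[π(i) > i] = (n − i)/n. Summing: Σ_{i=1}^{59} (n − i)/n = (0 + 1 + … + 58)/59 = 59(59 − 1)/(2·59) = (59 − 1)/2.
Hence E[X] = Σ_{i=1}^{59} (59 − i)/59 = 29 ≈ 29.000000.

E[X] = 29 = 29.000000.


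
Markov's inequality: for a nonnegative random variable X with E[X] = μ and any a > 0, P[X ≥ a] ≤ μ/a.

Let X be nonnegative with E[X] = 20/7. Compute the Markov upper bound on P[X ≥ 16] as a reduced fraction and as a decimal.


μ = E[X] = 20/7, a = 16.
Markov: P[X ≥ 16] ≤ μ/a = (20/7)/16 = 5/28.
Numerically: ≈ 0.1786.
(Since a = 16 > μ = 2.8571, the bound 5/28 is < 1 and informative.)

P[X ≥ 16] ≤ 5/28 ≈ 0.1786.


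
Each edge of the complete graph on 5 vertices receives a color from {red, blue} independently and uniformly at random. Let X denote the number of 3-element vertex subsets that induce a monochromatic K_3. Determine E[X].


Let X = Σ_S X_S over the C(5, 3) = 10 subsets S of size 3, where X_S = 1 if the K_3 on S is monochromatic.
For a fixed S, the K_3 on S has C(3, 2) = 3 edges. P[all 3 edges red] = (1/2)^3, and likewise for blue, so P[monochromatic] = 2·(1/2)^3 = 2^{1 − 3} = 1/4.
By linearity: E[X] = C(5, 3) · 2^{1 − 3} = 10 · 1/4 = 5/2.
Numerically: E[X] ≈ 2.5000.

E[X] = C(5,3)·2^(1−C(3,2)) = 5/2 ≈ 2.5000.


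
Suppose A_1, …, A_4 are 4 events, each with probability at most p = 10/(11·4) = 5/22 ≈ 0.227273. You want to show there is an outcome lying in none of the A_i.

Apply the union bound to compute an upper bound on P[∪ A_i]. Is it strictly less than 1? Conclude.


Union bound: P[∪_{i=1}^{4} A_i] ≤ Σ_i P[A_i] ≤ 4·p = 4·(5/22) = 10/11.
Numerically: 10/11 ≈ 0.909091.
Is 10/11 < 1? YES.
Since P[∪ A_i] ≤ 10/11 < 1, the complement has P[∩ A_i^c] ≥ 1 − 10/11 = 1/11 > 0, so some outcome avoids every A_i.

4·p = 10/11 ≈ 0.909091; existence CERTIFIED by the union bound.


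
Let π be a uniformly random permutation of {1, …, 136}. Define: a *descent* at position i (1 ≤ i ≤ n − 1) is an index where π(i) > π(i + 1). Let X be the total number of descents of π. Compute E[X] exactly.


Write X = Σ X_I over i = 1, …, 135, with X_I the indicator of one descent.
There are 135 indicators.
For each fixed i, the pair (π(i), π(i+1)) is a uniformly random ordered pair of distinct values from {1, …, 136}; by symmetry P[π(i) > π(i+1)] = 1/2.
By linearity: E[X] = 135 · (1/2) = (136 − 1) · (1/2) = 135/2 ≈ 67.500.

E[X] = 135/2 = 67.500.


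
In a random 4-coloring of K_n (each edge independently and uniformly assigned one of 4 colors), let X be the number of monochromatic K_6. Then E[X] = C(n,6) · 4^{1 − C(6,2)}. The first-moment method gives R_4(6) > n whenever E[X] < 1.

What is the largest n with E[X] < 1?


We need C(n, 6) · 4^{1 − 15} < 1, i.e. C(n, 6) < 4^{15 − 1} = 268435456.
Check values of n near the boundary:
  n = 77: C(77, 6) = 237093780; 237093780 < 268435456? YES
  n = 78: C(78, 6) = 256851595; 256851595 < 268435456? YES
  n = 79: C(79, 6) = 277962685; 277962685 < 268435456? NO
The largest n with C(n, 6) < 268435456 is n = 78 (where E[X] = 256851595/268435456 ≈ 0.956847). Hence R_4(6) > 78, i.e. R_4(6) ≥ 79.

Largest n = 78; hence R_4(6) > 78.
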